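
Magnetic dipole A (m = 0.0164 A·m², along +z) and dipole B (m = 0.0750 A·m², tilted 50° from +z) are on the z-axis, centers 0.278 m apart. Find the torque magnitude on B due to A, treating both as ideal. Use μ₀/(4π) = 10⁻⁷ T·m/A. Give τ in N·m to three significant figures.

Dipole B is on the axis of dipole A, so B₁ there is axial: B₁ = (μ₀/4π)·2m₁/r³ along +z.
B₁ = 2(10⁻⁷)(0.0164)/(0.278)³ = 1.527×10⁻⁷ T.
τ = m₂ B₁ sinθ.
τ = (0.0750)(1.527×10⁻⁷)·sin50° = 8.771×10⁻⁹ N·m.

τ ≈ 8.77×10⁻⁹ N·m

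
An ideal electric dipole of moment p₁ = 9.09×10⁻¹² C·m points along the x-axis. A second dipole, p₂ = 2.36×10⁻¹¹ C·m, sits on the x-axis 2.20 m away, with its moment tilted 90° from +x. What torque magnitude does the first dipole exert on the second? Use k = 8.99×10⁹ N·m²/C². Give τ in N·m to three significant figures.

The second dipole sits on the axis of the first, so the field there is axial: E₁ = 2kp₁/r³ along +x.
E₁ = 2(8.99×10⁹)(9.09×10⁻¹²)/(2.20)³ = 0.01535 N/C.
Torque on the second dipole: τ = p₂ E₁ sinθ.
τ = (2.36×10⁻¹¹)(0.01535)·sin90° = 3.622×10⁻¹³ N·m.

τ ≈ 3.62×10⁻¹³ N·m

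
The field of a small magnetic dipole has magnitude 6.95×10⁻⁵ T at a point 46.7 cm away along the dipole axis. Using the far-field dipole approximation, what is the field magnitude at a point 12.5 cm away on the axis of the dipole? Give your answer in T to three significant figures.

Dipole fields scale as 1/r³ in the far field; the geometry is the same at both points.
B₂ = B₁ · (r₁/r₂)³ = 6.95×10⁻⁵ · (46.7/12.5)³.
(r₁/r₂)³ = (3.736)³ = 52.15.
B₂ ≈ 0.003624 T.

B ≈ 0.00362 T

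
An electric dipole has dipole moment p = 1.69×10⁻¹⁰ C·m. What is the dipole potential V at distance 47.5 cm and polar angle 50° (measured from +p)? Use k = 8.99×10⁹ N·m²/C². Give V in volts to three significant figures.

The dipole potential is V = kp cosθ / r².
V = (8.99×10⁹)(1.69×10⁻¹⁰)·cos50° / (0.475)² = 4.328 V.

V ≈ 4.33 V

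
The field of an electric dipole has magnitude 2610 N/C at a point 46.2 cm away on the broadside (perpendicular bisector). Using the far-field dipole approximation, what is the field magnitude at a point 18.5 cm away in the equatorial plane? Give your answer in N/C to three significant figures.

Dipole fields scale as 1/r³ in the far field; the geometry is the same at both points.
E₂ = E₁ · (r₁/r₂)³ = 2610 · (46.2/18.5)³.
(r₁/r₂)³ = (2.497)³ = 15.57.
E₂ ≈ 4.065×10⁴ N/C.

E ≈ 4.06×10⁴ N/C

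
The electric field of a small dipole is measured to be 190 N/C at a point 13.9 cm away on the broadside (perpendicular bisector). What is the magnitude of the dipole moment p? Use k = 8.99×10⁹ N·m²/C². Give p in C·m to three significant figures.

p ≈ 5.68×10⁻¹¹ C·m

In the equatorial plane E = kp/r³, so p = Er³/(k).
p = (190)·(0.139)³ / (8.99×10⁹) = 5.676×10⁻¹¹ C·m.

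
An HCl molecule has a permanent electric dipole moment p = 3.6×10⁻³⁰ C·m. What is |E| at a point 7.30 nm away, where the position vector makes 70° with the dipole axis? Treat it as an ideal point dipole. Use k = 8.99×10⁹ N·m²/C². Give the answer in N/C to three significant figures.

At angle θ the dipole field magnitude is E = (kp/r³)·√(1 + 3cos²θ).
kp/r³ = (8.99×10⁹)(3.60×10⁻³⁰) / (7.30×10⁻⁹)³ = 8.319×10⁴ N/C.
√(1 + 3cos²70°) = √(1 + 3·0.1170) = √1.3509 ≈ 1.1623.
E ≈ 8.319×10⁴ × 1.162 = 9.670×10⁴ N/C.

E ≈ 9.67×10⁴ N/C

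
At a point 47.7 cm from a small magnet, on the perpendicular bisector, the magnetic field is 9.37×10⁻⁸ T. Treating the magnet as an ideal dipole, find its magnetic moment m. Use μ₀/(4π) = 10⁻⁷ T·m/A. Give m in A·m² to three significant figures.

In the equatorial plane B = (μ₀/4π)·m/r³, so m = Br³·4π/(μ₀).
m = (9.37×10⁻⁸)·(0.477)³ / (10⁻⁷) = 0.1017 A·m².

m ≈ 0.102 A·m²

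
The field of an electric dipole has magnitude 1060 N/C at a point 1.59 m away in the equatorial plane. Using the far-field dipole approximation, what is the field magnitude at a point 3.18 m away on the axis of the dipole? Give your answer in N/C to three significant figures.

E ≈ 265 N/C

Dipole fields scale as 1/r³ in the far field.
The axial field is twice the equatorial field at the same r, so the geometry factor is 2/1.
E₂ = E₁ · (2/1) · (r₁/r₂)³ = 1060 · 2 · (1.59/3.18)³.
(r₁/r₂)³ = (0.5)³ = 0.125.
E₂ ≈ 265.0 N/C.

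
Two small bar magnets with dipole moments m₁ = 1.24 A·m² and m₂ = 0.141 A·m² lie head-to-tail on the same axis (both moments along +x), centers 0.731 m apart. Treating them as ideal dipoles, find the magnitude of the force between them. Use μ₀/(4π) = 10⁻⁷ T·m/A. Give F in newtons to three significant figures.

F ≈ 3.67×10⁻⁷ N

On-axis B of dipole 1: B = (μ₀/4π)·2m₁/r³. Force on dipole 2: F = m₂·dB/dr.
dB/dr = −(μ₀/4π)·6m₁/r⁴, so |F| = (μ₀/4π)·6m₁m₂/r⁴.
F = 6(10⁻⁷)(1.24)(0.141)/(0.731)⁴ = 3.674×10⁻⁷ N.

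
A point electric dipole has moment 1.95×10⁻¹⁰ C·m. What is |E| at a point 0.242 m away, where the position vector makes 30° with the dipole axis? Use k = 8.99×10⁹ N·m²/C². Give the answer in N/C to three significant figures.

At angle θ the dipole field magnitude is E = (kp/r³)·√(1 + 3cos²θ).
kp/r³ = (8.99×10⁹)(1.95×10⁻¹⁰) / (0.242)³ = 123.7 N/C.
√(1 + 3cos²30°) = √(1 + 3·0.7500) = √3.2500 ≈ 1.8028.
E ≈ 123.7 × 1.803 = 223.0 N/C.

E ≈ 223 N/C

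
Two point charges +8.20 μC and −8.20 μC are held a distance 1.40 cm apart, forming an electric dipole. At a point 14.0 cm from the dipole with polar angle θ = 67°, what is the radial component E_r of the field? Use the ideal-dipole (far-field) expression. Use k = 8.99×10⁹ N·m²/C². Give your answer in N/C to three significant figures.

E_r ≈ 2.94×10⁵ N/C

Dipole moment p = qd = (8.20×10⁻⁶ C)(0.0140 m) = 1.148×10⁻⁷ C·m.
For a dipole, E_r = (2kp cosθ)/r³.
kp/r³ = (8.99×10⁹)(1.148×10⁻⁷)/(0.140)³ = 3.761×10⁵ N/C.
E_r = 2·3.761×10⁵·cos67° = 2.939×10⁵ N/C.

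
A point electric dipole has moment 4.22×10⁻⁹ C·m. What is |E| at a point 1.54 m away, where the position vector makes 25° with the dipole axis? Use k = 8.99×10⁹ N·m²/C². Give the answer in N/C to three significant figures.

E ≈ 19.3 N/C

At angle θ the dipole field magnitude is E = (kp/r³)·√(1 + 3cos²θ).
kp/r³ = (8.99×10⁹)(4.22×10⁻⁹) / (1.54)³ = 10.39 N/C.
√(1 + 3cos²25°) = √(1 + 3·0.8214) = √3.4642 ≈ 1.8612.
E ≈ 10.39 × 1.861 = 19.33 N/C.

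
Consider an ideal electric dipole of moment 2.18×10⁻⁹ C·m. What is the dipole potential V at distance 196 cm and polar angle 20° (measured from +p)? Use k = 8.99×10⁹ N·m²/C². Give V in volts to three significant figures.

V ≈ 4.79 V

The dipole potential is V = kp cosθ / r².
V = (8.99×10⁹)(2.18×10⁻⁹)·cos20° / (1.96)² = 4.794 V.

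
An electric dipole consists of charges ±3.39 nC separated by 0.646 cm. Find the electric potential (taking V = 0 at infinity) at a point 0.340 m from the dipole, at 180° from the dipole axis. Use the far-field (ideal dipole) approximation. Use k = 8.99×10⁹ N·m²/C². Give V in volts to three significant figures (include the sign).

V ≈ -1.70 V

Dipole moment p = qd = (3.39×10⁻⁹ C)(0.00646 m) = 2.19×10⁻¹¹ C·m.
The dipole potential is V = kp cosθ / r².
V = (8.99×10⁹)(2.19×10⁻¹¹)·cos180° / (0.340)² = -1.703 V.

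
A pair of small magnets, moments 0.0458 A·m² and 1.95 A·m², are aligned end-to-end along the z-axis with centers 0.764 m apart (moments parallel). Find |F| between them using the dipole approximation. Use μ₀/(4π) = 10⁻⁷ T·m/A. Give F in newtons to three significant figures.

F ≈ 1.57×10⁻⁷ N

On-axis B of dipole 1: B = (μ₀/4π)·2m₁/r³. Force on dipole 2: F = m₂·dB/dr.
dB/dr = −(μ₀/4π)·6m₁/r⁴, so |F| = (μ₀/4π)·6m₁m₂/r⁴.
F = 6(10⁻⁷)(0.0458)(1.95)/(0.764)⁴ = 1.573×10⁻⁷ N.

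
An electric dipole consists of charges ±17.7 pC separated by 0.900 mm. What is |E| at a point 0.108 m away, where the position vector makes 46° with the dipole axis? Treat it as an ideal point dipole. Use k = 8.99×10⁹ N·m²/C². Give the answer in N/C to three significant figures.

Dipole moment p = qd = (1.77×10⁻¹¹ C)(9.00×10⁻⁴ m) = 1.593×10⁻¹⁴ C·m.
At angle θ the dipole field magnitude is E = (kp/r³)·√(1 + 3cos²θ).
kp/r³ = (8.99×10⁹)(1.593×10⁻¹⁴) / (0.108)³ = 0.1137 N/C.
√(1 + 3cos²46°) = √(1 + 3·0.4826) = √2.4477 ≈ 1.5645.
E ≈ 0.1137 × 1.564 = 0.1779 N/C.

E ≈ 0.178 N/C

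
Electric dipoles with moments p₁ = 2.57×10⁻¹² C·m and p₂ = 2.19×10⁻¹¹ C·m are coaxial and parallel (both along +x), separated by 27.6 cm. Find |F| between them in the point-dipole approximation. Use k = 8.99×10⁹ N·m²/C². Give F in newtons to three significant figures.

F ≈ 5.23×10⁻¹⁰ N

On-axis field of dipole 1 at distance r: E = 2kp₁/r³. Force on dipole 2 is F = p₂·dE/dr (gradient along axis).
dE/dr = −6kp₁/r⁴, so |F| = 6kp₁p₂/r⁴ (attractive for aligned moments).
F = 6(8.99×10⁹)(2.57×10⁻¹²)(2.19×10⁻¹¹)/(0.276)⁴ = 5.232×10⁻¹⁰ N.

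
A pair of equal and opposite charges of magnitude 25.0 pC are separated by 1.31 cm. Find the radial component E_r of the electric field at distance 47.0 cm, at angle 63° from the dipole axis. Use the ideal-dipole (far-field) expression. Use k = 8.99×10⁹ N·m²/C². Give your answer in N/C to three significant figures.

E_r ≈ 0.0257 N/C

Dipole moment p = qd = (2.50×10⁻¹¹ C)(0.0131 m) = 3.275×10⁻¹³ C·m.
For a dipole, E_r = (2kp cosθ)/r³.
kp/r³ = (8.99×10⁹)(3.275×10⁻¹³)/(0.470)³ = 0.02836 N/C.
E_r = 2·0.02836·cos63° = 0.02575 N/C.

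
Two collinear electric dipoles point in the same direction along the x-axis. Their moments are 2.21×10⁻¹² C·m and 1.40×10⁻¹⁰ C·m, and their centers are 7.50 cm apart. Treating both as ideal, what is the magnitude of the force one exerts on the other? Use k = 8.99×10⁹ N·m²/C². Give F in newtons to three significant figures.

F ≈ 5.27×10⁻⁷ N

On-axis field of dipole 1 at distance r: E = 2kp₁/r³. Force on dipole 2 is F = p₂·dE/dr (gradient along axis).
dE/dr = −6kp₁/r⁴, so |F| = 6kp₁p₂/r⁴ (attractive for aligned moments).
F = 6(8.99×10⁹)(2.21×10⁻¹²)(1.40×10⁻¹⁰)/(0.0750)⁴ = 5.275×10⁻⁷ N.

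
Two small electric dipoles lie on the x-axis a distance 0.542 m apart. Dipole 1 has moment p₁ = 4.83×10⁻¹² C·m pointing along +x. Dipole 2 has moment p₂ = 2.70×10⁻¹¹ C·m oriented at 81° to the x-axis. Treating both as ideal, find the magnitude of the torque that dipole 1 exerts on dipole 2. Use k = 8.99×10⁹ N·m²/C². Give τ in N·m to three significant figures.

The second dipole sits on the axis of the first, so the field there is axial: E₁ = 2kp₁/r³ along +x.
E₁ = 2(8.99×10⁹)(4.83×10⁻¹²)/(0.542)³ = 0.5454 N/C.
Torque on the second dipole: τ = p₂ E₁ sinθ.
τ = (2.70×10⁻¹¹)(0.5454)·sin81° = 1.455×10⁻¹¹ N·m.

τ ≈ 1.45×10⁻¹¹ N·m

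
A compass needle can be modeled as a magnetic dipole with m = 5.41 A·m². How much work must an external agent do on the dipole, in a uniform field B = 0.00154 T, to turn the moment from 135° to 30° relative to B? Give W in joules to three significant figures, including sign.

W ≈ -0.0131 J

W_ext = ΔU = −mB cosθ₂ + mB cosθ₁ = mB(cosθ₁ − cosθ₂).
W = (5.41)(0.00154)·(cos135° − cos30°) = (0.008331)·(-1.5731) = -0.01311 J.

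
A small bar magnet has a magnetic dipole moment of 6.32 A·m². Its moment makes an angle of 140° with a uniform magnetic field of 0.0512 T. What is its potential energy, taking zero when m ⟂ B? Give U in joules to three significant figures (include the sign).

U = −m·B = −mB cosθ.
U = −(6.32)(0.0512)·cos140° = 0.2479 J.

U ≈ 0.248 J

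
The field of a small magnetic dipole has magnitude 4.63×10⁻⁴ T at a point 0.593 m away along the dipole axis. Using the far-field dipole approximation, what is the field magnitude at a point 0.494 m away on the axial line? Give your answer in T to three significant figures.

B ≈ 8.01×10⁻⁴ T

Dipole fields scale as 1/r³ in the far field; the geometry is the same at both points.
B₂ = B₁ · (r₁/r₂)³ = 4.63×10⁻⁴ · (0.593/0.494)³.
(r₁/r₂)³ = (1.2)³ = 1.73.
B₂ ≈ 8.009×10⁻⁴ T.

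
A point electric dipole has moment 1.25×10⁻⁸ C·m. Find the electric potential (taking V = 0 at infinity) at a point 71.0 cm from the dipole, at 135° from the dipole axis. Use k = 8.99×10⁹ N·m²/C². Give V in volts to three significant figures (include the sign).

V ≈ -158 V

The dipole potential is V = kp cosθ / r².
V = (8.99×10⁹)(1.25×10⁻⁸)·cos135° / (0.710)² = -157.6 V.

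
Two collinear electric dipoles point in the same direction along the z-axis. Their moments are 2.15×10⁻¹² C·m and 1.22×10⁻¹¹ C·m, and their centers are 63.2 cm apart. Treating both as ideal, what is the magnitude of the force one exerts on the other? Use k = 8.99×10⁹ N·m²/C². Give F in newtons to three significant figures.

On-axis field of dipole 1 at distance r: E = 2kp₁/r³. Force on dipole 2 is F = p₂·dE/dr (gradient along axis).
dE/dr = −6kp₁/r⁴, so |F| = 6kp₁p₂/r⁴ (attractive for aligned moments).
F = 6(8.99×10⁹)(2.15×10⁻¹²)(1.22×10⁻¹¹)/(0.632)⁴ = 8.868×10⁻¹² N.

F ≈ 8.87×10⁻¹² N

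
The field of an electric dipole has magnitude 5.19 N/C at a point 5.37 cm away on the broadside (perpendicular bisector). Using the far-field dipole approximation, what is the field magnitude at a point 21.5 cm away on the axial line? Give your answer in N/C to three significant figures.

Dipole fields scale as 1/r³ in the far field.
The axial field is twice the equatorial field at the same r, so the geometry factor is 2/1.
E₂ = E₁ · (2/1) · (r₁/r₂)³ = 5.19 · 2 · (5.37/21.5)³.
(r₁/r₂)³ = (0.2498)³ = 0.01558.
E₂ ≈ 0.1617 N/C.

E ≈ 0.162 N/C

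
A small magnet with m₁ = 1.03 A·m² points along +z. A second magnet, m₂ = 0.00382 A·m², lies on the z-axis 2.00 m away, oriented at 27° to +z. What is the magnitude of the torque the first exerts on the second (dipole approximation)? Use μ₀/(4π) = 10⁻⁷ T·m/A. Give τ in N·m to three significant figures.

τ ≈ 4.47×10⁻¹¹ N·m

Dipole B is on the axis of dipole A, so B₁ there is axial: B₁ = (μ₀/4π)·2m₁/r³ along +z.
B₁ = 2(10⁻⁷)(1.03)/(2.00)³ = 2.575×10⁻⁸ T.
τ = m₂ B₁ sinθ.
τ = (0.00382)(2.575×10⁻⁸)·sin27° = 4.466×10⁻¹¹ N·m.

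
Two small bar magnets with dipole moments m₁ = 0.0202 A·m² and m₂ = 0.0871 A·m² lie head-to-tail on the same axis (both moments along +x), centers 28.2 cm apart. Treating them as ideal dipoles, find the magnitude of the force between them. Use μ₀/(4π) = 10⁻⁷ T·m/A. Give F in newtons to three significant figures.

F ≈ 1.67×10⁻⁷ N

On-axis B of dipole 1: B = (μ₀/4π)·2m₁/r³. Force on dipole 2: F = m₂·dB/dr.
dB/dr = −(μ₀/4π)·6m₁/r⁴, so |F| = (μ₀/4π)·6m₁m₂/r⁴.
F = 6(10⁻⁷)(0.0202)(0.0871)/(0.282)⁴ = 1.669×10⁻⁷ N.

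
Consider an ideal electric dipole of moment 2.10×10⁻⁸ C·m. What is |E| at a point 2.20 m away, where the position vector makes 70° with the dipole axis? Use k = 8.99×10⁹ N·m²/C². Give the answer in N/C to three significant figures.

At angle θ the dipole field magnitude is E = (kp/r³)·√(1 + 3cos²θ).
kp/r³ = (8.99×10⁹)(2.10×10⁻⁸) / (2.20)³ = 17.73 N/C.
√(1 + 3cos²70°) = √(1 + 3·0.1170) = √1.3509 ≈ 1.1623.
E ≈ 17.73 × 1.162 = 20.61 N/C.

E ≈ 20.6 N/C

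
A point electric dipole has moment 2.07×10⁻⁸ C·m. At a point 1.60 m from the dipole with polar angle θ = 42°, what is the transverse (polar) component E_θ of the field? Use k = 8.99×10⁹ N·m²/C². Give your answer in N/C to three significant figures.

For a dipole, E_θ = (kp sinθ)/r³.
kp/r³ = (8.99×10⁹)(2.07×10⁻⁸)/(1.60)³ = 45.43 N/C.
E_θ = 45.43·sin42° = 30.40 N/C.

E_θ ≈ 30.4 N/C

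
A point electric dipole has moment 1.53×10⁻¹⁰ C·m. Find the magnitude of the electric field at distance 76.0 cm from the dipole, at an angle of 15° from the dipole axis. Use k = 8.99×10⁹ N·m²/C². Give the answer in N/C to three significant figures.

E ≈ 6.11 N/C

At angle θ the dipole field magnitude is E = (kp/r³)·√(1 + 3cos²θ).
kp/r³ = (8.99×10⁹)(1.53×10⁻¹⁰) / (0.760)³ = 3.133 N/C.
√(1 + 3cos²15°) = √(1 + 3·0.9330) = √3.7990 ≈ 1.9491.
E ≈ 3.133 × 1.949 = 6.107 N/C.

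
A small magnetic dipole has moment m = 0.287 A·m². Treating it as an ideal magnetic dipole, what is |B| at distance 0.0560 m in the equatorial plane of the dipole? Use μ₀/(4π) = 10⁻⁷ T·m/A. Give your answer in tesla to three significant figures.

In the equatorial plane B = (μ₀/4π)·m/r³ (half the axial value).
B = (10⁻⁷)·(0.287) / (0.0560)³ = 1.634×10⁻⁴ T.

B ≈ 1.63×10⁻⁴ T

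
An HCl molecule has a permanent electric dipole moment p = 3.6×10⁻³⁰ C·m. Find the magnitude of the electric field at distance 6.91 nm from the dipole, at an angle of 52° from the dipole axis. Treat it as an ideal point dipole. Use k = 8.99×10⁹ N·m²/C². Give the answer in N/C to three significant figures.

E ≈ 1.43×10⁵ N/C

At angle θ the dipole field magnitude is E = (kp/r³)·√(1 + 3cos²θ).
kp/r³ = (8.99×10⁹)(3.60×10⁻³⁰) / (6.91×10⁻⁹)³ = 9.809×10⁴ N/C.
√(1 + 3cos²52°) = √(1 + 3·0.3790) = √2.1371 ≈ 1.4619.
E ≈ 9.809×10⁴ × 1.462 = 1.434×10⁵ N/C.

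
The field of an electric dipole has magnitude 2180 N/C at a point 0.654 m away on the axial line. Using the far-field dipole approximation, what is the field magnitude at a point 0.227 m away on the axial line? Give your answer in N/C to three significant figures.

Dipole fields scale as 1/r³ in the far field; the geometry is the same at both points.
E₂ = E₁ · (r₁/r₂)³ = 2180 · (0.654/0.227)³.
(r₁/r₂)³ = (2.881)³ = 23.91.
E₂ ≈ 5.213×10⁴ N/C.

E ≈ 5.21×10⁴ N/C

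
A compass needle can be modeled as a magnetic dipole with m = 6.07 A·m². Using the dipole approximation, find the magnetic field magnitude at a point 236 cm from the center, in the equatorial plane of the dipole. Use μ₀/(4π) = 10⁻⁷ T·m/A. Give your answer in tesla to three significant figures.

In the equatorial plane B = (μ₀/4π)·m/r³ (half the axial value).
B = (10⁻⁷)·(6.07) / (2.36)³ = 4.618×10⁻⁸ T.

B ≈ 4.62×10⁻⁸ T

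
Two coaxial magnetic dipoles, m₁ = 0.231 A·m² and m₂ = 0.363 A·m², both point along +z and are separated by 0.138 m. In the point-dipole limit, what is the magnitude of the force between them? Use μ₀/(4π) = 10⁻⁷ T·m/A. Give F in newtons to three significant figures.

F ≈ 1.39×10⁻⁴ N

On-axis B of dipole 1: B = (μ₀/4π)·2m₁/r³. Force on dipole 2: F = m₂·dB/dr.
dB/dr = −(μ₀/4π)·6m₁/r⁴, so |F| = (μ₀/4π)·6m₁m₂/r⁴.
F = 6(10⁻⁷)(0.231)(0.363)/(0.138)⁴ = 1.387×10⁻⁴ N.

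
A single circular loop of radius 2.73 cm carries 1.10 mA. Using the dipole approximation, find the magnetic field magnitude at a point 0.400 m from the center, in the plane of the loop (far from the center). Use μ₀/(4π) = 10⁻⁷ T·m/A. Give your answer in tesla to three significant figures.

B ≈ 4.02×10⁻¹² T

Magnetic moment m = IA = Iπa² = (0.00110)·π·(0.0273)² = 2.576×10⁻⁶ A·m².
In the equatorial plane B = (μ₀/4π)·m/r³ (half the axial value).
B = (10⁻⁷)·(2.576×10⁻⁶) / (0.400)³ = 4.025×10⁻¹² T.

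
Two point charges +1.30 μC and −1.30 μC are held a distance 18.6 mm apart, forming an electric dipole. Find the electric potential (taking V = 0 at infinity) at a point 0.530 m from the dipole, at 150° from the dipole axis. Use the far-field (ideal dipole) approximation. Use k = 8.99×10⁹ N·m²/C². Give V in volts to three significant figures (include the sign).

V ≈ -670 V

Dipole moment p = qd = (1.30×10⁻⁶ C)(0.0186 m) = 2.418×10⁻⁸ C·m.
The dipole potential is V = kp cosθ / r².
V = (8.99×10⁹)(2.418×10⁻⁸)·cos150° / (0.530)² = -670.2 V.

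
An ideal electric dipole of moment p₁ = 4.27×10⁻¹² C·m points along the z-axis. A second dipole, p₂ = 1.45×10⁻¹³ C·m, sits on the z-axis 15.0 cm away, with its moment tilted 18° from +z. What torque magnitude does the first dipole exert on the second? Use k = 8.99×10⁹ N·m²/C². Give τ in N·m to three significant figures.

τ ≈ 1.02×10⁻¹² N·m

The second dipole sits on the axis of the first, so the field there is axial: E₁ = 2kp₁/r³ along +z.
E₁ = 2(8.99×10⁹)(4.27×10⁻¹²)/(0.150)³ = 22.75 N/C.
Torque on the second dipole: τ = p₂ E₁ sinθ.
τ = (1.45×10⁻¹³)(22.75)·sin18° = 1.019×10⁻¹² N·m.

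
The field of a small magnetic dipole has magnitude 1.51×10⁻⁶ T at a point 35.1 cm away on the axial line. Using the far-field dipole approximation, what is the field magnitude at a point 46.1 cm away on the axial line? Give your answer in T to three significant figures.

Dipole fields scale as 1/r³ in the far field; the geometry is the same at both points.
B₂ = B₁ · (r₁/r₂)³ = 1.51×10⁻⁶ · (35.1/46.1)³.
(r₁/r₂)³ = (0.7614)³ = 0.4414.
B₂ ≈ 6.665×10⁻⁷ T.

B ≈ 6.66×10⁻⁷ T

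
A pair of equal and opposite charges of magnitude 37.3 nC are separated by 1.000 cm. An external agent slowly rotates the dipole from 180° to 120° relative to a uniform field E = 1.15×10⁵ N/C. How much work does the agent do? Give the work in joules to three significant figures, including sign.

Dipole moment p = qd = (3.73×10⁻⁸ C)(0.0100 m) = 3.73×10⁻¹⁰ C·m.
W_ext = ΔU = U(θ₂) − U(θ₁) = −pE cosθ₂ − (−pE cosθ₁) = pE(cosθ₁ − cosθ₂).
W = (3.73×10⁻¹⁰)(1.15×10⁵)·(cos180° − cos120°) = (4.290×10⁻⁵)·(-0.5000) = -2.145×10⁻⁵ J.

W ≈ -2.14×10⁻⁵ J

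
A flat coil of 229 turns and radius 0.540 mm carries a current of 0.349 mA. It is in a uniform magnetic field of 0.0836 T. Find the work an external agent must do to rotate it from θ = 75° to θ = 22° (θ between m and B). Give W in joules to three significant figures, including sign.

W ≈ -4.09×10⁻⁹ J

m = NIA = NIπa² = 229·(3.49×10⁻⁴)·π·(5.40×10⁻⁴)² = 7.321×10⁻⁸ A·m².
W_ext = ΔU = −mB cosθ₂ + mB cosθ₁ = mB(cosθ₁ − cosθ₂).
W = (7.321×10⁻⁸)(0.0836)·(cos75° − cos22°) = (6.120×10⁻⁹)·(-0.6684) = -4.091×10⁻⁹ J.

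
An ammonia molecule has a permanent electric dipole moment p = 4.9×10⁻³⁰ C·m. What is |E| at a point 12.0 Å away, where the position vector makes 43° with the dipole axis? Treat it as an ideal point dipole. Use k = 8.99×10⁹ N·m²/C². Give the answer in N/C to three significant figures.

E ≈ 4.11×10⁷ N/C

At angle θ the dipole field magnitude is E = (kp/r³)·√(1 + 3cos²θ).
kp/r³ = (8.99×10⁹)(4.90×10⁻³⁰) / (1.20×10⁻⁹)³ = 2.549×10⁷ N/C.
√(1 + 3cos²43°) = √(1 + 3·0.5349) = √2.6046 ≈ 1.6139.
E ≈ 2.549×10⁷ × 1.614 = 4.114×10⁷ N/C.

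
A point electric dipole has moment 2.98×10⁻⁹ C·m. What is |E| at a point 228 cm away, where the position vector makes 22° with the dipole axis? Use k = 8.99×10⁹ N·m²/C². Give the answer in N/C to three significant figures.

At angle θ the dipole field magnitude is E = (kp/r³)·√(1 + 3cos²θ).
kp/r³ = (8.99×10⁹)(2.98×10⁻⁹) / (2.28)³ = 2.260 N/C.
√(1 + 3cos²22°) = √(1 + 3·0.8597) = √3.5790 ≈ 1.8918.
E ≈ 2.260 × 1.892 = 4.276 N/C.

E ≈ 4.28 N/C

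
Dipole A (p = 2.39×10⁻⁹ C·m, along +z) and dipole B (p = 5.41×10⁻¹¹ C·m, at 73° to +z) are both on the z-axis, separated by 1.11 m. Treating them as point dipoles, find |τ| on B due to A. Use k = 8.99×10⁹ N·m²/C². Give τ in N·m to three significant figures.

The second dipole sits on the axis of the first, so the field there is axial: E₁ = 2kp₁/r³ along +z.
E₁ = 2(8.99×10⁹)(2.39×10⁻⁹)/(1.11)³ = 31.42 N/C.
Torque on the second dipole: τ = p₂ E₁ sinθ.
τ = (5.41×10⁻¹¹)(31.42)·sin73° = 1.626×10⁻⁹ N·m.

τ ≈ 1.63×10⁻⁹ N·m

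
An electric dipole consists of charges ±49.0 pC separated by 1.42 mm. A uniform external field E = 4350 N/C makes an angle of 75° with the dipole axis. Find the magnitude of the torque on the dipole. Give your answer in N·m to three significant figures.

Dipole moment p = qd = (4.90×10⁻¹¹ C)(0.00142 m) = 6.958×10⁻¹⁴ C·m.
Torque on an electric dipole: τ = pE sinθ.
τ = (6.958×10⁻¹⁴)(4350)·sin75° = 2.924×10⁻¹⁰ N·m.

τ ≈ 2.92×10⁻¹⁰ N·m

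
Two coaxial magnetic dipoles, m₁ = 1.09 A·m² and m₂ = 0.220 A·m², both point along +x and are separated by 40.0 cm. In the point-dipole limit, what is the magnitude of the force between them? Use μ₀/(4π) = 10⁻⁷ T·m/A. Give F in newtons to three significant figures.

F ≈ 5.62×10⁻⁶ N

On-axis B of dipole 1: B = (μ₀/4π)·2m₁/r³. Force on dipole 2: F = m₂·dB/dr.
dB/dr = −(μ₀/4π)·6m₁/r⁴, so |F| = (μ₀/4π)·6m₁m₂/r⁴.
F = 6(10⁻⁷)(1.09)(0.220)/(0.400)⁴ = 5.620×10⁻⁶ N.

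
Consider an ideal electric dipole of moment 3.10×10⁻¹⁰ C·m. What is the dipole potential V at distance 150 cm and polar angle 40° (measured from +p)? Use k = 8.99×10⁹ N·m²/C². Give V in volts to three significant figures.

V ≈ 0.949 V

The dipole potential is V = kp cosθ / r².
V = (8.99×10⁹)(3.10×10⁻¹⁰)·cos40° / (1.50)² = 0.9488 V.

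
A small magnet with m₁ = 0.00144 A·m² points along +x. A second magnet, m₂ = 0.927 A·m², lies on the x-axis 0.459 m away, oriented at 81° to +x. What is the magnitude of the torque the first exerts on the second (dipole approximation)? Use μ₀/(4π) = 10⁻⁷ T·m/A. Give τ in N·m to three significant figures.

τ ≈ 2.73×10⁻⁹ N·m

Dipole B is on the axis of dipole A, so B₁ there is axial: B₁ = (μ₀/4π)·2m₁/r³ along +x.
B₁ = 2(10⁻⁷)(0.00144)/(0.459)³ = 2.978×10⁻⁹ T.
τ = m₂ B₁ sinθ.
τ = (0.927)(2.978×10⁻⁹)·sin81° = 2.727×10⁻⁹ N·m.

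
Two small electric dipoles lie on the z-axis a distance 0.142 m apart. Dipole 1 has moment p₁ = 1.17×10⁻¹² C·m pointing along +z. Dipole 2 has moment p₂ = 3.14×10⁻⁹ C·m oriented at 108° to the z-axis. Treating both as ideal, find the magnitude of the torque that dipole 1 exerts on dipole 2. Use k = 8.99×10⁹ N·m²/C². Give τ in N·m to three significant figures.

The second dipole sits on the axis of the first, so the field there is axial: E₁ = 2kp₁/r³ along +z.
E₁ = 2(8.99×10⁹)(1.17×10⁻¹²)/(0.142)³ = 7.347 N/C.
Torque on the second dipole: τ = p₂ E₁ sinθ.
τ = (3.14×10⁻⁹)(7.347)·sin108° = 2.194×10⁻⁸ N·m.

τ ≈ 2.19×10⁻⁸ N·m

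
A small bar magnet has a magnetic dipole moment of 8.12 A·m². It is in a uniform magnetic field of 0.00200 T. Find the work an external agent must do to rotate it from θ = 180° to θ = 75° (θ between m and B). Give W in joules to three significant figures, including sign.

W_ext = ΔU = −mB cosθ₂ + mB cosθ₁ = mB(cosθ₁ − cosθ₂).
W = (8.12)(0.00200)·(cos180° − cos75°) = (0.01624)·(-1.2588) = -0.02044 J.

W ≈ -0.0204 J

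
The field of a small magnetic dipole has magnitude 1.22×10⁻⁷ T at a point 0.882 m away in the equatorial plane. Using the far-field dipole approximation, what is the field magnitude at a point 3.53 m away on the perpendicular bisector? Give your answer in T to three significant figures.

Dipole fields scale as 1/r³ in the far field; the geometry is the same at both points.
B₂ = B₁ · (r₁/r₂)³ = 1.22×10⁻⁷ · (0.882/3.53)³.
(r₁/r₂)³ = (0.2499)³ = 0.0156.
B₂ ≈ 1.903×10⁻⁹ T.

B ≈ 1.90×10⁻⁹ T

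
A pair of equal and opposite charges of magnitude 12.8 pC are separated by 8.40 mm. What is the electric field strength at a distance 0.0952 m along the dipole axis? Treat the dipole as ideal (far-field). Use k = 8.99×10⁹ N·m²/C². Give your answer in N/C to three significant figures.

E ≈ 2.24 N/C

Dipole moment p = qd = (1.28×10⁻¹¹ C)(0.00840 m) = 1.075×10⁻¹³ C·m.
On the dipole axis E = 2kp/r³.
E = 2·(8.99×10⁹)(1.075×10⁻¹³) / (0.0952)³ = 2.240 N/C.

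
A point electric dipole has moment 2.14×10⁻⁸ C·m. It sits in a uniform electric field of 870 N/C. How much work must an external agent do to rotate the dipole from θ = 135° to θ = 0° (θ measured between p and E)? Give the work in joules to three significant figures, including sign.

W ≈ -3.18×10⁻⁵ J

W_ext = ΔU = U(θ₂) − U(θ₁) = −pE cosθ₂ − (−pE cosθ₁) = pE(cosθ₁ − cosθ₂).
W = (2.14×10⁻⁸)(870)·(cos135° − cos0°) = (1.862×10⁻⁵)·(-1.7071) = -3.178×10⁻⁵ J.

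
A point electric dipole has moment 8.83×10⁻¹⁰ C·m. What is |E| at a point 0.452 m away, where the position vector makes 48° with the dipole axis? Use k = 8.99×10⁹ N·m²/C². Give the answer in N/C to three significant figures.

At angle θ the dipole field magnitude is E = (kp/r³)·√(1 + 3cos²θ).
kp/r³ = (8.99×10⁹)(8.83×10⁻¹⁰) / (0.452)³ = 85.96 N/C.
√(1 + 3cos²48°) = √(1 + 3·0.4477) = √2.3432 ≈ 1.5308.
E ≈ 85.96 × 1.531 = 131.6 N/C.

E ≈ 132 N/C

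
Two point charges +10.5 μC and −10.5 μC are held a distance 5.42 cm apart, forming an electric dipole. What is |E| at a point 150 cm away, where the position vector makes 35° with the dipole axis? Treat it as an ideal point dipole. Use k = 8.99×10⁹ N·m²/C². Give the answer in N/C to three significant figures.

E ≈ 2630 N/C

Dipole moment p = qd = (1.05×10⁻⁵ C)(0.0542 m) = 5.691×10⁻⁷ C·m.
At angle θ the dipole field magnitude is E = (kp/r³)·√(1 + 3cos²θ).
kp/r³ = (8.99×10⁹)(5.691×10⁻⁷) / (1.50)³ = 1516 N/C.
√(1 + 3cos²35°) = √(1 + 3·0.6710) = √3.0130 ≈ 1.7358.
E ≈ 1516 × 1.736 = 2631 N/C.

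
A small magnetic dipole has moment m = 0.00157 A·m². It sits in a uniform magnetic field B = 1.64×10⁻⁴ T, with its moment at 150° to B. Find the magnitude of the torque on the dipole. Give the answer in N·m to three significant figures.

τ ≈ 1.29×10⁻⁷ N·m

Torque on a magnetic dipole: τ = mB sinθ.
τ = (0.00157)(1.64×10⁻⁴)·sin150° = 1.287×10⁻⁷ N·m.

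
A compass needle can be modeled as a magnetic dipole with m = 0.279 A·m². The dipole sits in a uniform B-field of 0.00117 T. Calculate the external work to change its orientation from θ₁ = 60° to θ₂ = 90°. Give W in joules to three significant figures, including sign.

W_ext = ΔU = −mB cosθ₂ + mB cosθ₁ = mB(cosθ₁ − cosθ₂).
W = (0.279)(0.00117)·(cos60° − cos90°) = (3.264×10⁻⁴)·(+0.5000) = 1.632×10⁻⁴ J.

W ≈ 1.63×10⁻⁴ J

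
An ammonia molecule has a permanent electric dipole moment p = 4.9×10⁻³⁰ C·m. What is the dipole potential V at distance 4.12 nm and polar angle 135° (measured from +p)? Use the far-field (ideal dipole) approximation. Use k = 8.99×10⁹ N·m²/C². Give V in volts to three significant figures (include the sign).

The dipole potential is V = kp cosθ / r².
V = (8.99×10⁹)(4.90×10⁻³⁰)·cos135° / (4.12×10⁻⁹)² = -0.001835 V.

V ≈ -0.00184 V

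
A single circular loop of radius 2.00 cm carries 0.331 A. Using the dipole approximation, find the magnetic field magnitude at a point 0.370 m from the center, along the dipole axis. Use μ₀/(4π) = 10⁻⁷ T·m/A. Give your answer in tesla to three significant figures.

B ≈ 1.64×10⁻⁹ T

Magnetic moment m = IA = Iπa² = (0.331)·π·(0.0200)² = 4.159×10⁻⁴ A·m².
On axis B = (μ₀/4π)·2m/r³.
B = 2·(10⁻⁷)·(4.159×10⁻⁴) / (0.370)³ = 1.642×10⁻⁹ T.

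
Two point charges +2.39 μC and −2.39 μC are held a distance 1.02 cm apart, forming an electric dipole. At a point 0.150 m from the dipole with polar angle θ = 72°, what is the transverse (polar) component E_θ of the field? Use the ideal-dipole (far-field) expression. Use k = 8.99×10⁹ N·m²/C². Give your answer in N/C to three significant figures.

Dipole moment p = qd = (2.39×10⁻⁶ C)(0.0102 m) = 2.438×10⁻⁸ C·m.
For a dipole, E_θ = (kp sinθ)/r³.
kp/r³ = (8.99×10⁹)(2.438×10⁻⁸)/(0.150)³ = 6.494×10⁴ N/C.
E_θ = 6.494×10⁴·sin72° = 6.176×10⁴ N/C.

E_θ ≈ 6.18×10⁴ N/C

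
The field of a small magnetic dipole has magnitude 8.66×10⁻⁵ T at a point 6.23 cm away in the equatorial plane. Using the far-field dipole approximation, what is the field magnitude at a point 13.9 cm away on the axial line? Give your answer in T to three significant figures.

Dipole fields scale as 1/r³ in the far field.
The axial field is twice the equatorial field at the same r, so the geometry factor is 2/1.
B₂ = B₁ · (2/1) · (r₁/r₂)³ = 8.66×10⁻⁵ · 2 · (6.23/13.9)³.
(r₁/r₂)³ = (0.4482)³ = 0.09004.
B₂ ≈ 1.559×10⁻⁵ T.

B ≈ 1.56×10⁻⁵ T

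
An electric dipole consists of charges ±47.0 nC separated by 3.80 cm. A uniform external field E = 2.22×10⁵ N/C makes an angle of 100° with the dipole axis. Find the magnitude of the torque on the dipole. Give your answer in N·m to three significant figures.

τ ≈ 3.90×10⁻⁴ N·m

Dipole moment p = qd = (4.70×10⁻⁸ C)(0.0380 m) = 1.786×10⁻⁹ C·m.
Torque on an electric dipole: τ = pE sinθ.
τ = (1.786×10⁻⁹)(2.22×10⁵)·sin100° = 3.905×10⁻⁴ N·m.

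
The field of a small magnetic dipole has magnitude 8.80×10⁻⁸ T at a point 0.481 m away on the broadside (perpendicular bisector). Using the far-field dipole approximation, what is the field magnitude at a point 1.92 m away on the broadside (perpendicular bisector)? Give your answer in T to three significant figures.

B ≈ 1.38×10⁻⁹ T

Dipole fields scale as 1/r³ in the far field; the geometry is the same at both points.
B₂ = B₁ · (r₁/r₂)³ = 8.80×10⁻⁸ · (0.481/1.92)³.
(r₁/r₂)³ = (0.2505)³ = 0.01572.
B₂ ≈ 1.384×10⁻⁹ T.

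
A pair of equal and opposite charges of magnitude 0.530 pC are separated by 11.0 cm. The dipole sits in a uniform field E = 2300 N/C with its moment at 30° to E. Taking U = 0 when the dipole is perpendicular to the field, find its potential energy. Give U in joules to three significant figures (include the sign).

U ≈ -1.16×10⁻¹⁰ J

Dipole moment p = qd = (5.30×10⁻¹³ C)(0.110 m) = 5.83×10⁻¹⁴ C·m.
U = −p·E = −pE cosθ.
U = −(5.83×10⁻¹⁴)(2300)·cos30° = -1.161×10⁻¹⁰ J.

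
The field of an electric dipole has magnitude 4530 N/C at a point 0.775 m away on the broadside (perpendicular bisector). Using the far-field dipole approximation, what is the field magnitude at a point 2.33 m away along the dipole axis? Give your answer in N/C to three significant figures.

E ≈ 333 N/C

Dipole fields scale as 1/r³ in the far field.
The axial field is twice the equatorial field at the same r, so the geometry factor is 2/1.
E₂ = E₁ · (2/1) · (r₁/r₂)³ = 4530 · 2 · (0.775/2.33)³.
(r₁/r₂)³ = (0.3326)³ = 0.0368.
E₂ ≈ 333.4 N/C.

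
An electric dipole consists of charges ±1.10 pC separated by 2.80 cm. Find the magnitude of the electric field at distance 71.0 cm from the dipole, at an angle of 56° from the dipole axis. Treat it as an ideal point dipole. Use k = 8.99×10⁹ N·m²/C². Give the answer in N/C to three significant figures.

Dipole moment p = qd = (1.10×10⁻¹² C)(0.0280 m) = 3.08×10⁻¹⁴ C·m.
At angle θ the dipole field magnitude is E = (kp/r³)·√(1 + 3cos²θ).
kp/r³ = (8.99×10⁹)(3.08×10⁻¹⁴) / (0.710)³ = 7.736×10⁻⁴ N/C.
√(1 + 3cos²56°) = √(1 + 3·0.3127) = √1.9381 ≈ 1.3922.
E ≈ 7.736×10⁻⁴ × 1.392 = 0.001077 N/C.

E ≈ 0.00108 N/C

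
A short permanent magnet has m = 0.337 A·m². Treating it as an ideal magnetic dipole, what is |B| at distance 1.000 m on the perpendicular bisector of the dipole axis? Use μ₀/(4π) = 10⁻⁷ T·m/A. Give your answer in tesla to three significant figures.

B ≈ 3.37×10⁻⁸ T

In the equatorial plane B = (μ₀/4π)·m/r³ (half the axial value).
B = (10⁻⁷)·(0.337) / (1.00)³ = 3.370×10⁻⁸ T.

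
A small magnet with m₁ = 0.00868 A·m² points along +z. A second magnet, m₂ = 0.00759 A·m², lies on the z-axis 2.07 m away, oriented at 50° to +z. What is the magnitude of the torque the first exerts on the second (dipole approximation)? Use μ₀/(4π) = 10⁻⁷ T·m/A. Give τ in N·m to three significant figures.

τ ≈ 1.14×10⁻¹² N·m

Dipole B is on the axis of dipole A, so B₁ there is axial: B₁ = (μ₀/4π)·2m₁/r³ along +z.
B₁ = 2(10⁻⁷)(0.00868)/(2.07)³ = 1.957×10⁻¹⁰ T.
τ = m₂ B₁ sinθ.
τ = (0.00759)(1.957×10⁻¹⁰)·sin50° = 1.138×10⁻¹² N·m.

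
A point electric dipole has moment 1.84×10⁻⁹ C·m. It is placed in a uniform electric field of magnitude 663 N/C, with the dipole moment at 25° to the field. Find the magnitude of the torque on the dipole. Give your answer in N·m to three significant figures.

Torque on an electric dipole: τ = pE sinθ.
τ = (1.84×10⁻⁹)(663)·sin25° = 5.156×10⁻⁷ N·m.

τ ≈ 5.16×10⁻⁷ N·m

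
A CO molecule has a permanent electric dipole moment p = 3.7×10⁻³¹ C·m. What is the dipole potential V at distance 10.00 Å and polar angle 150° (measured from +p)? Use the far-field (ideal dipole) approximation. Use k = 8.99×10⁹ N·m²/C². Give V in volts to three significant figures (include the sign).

The dipole potential is V = kp cosθ / r².
V = (8.99×10⁹)(3.70×10⁻³¹)·cos150° / (1.00×10⁻⁹)² = -0.002881 V.

V ≈ -0.00288 V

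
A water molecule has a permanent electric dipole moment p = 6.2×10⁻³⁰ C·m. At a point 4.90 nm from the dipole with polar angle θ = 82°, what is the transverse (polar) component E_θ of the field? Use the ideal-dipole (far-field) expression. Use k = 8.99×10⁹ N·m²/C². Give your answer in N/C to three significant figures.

For a dipole, E_θ = (kp sinθ)/r³.
kp/r³ = (8.99×10⁹)(6.20×10⁻³⁰)/(4.90×10⁻⁹)³ = 4.738×10⁵ N/C.
E_θ = 4.738×10⁵·sin82° = 4.692×10⁵ N/C.

E_θ ≈ 4.69×10⁵ N/C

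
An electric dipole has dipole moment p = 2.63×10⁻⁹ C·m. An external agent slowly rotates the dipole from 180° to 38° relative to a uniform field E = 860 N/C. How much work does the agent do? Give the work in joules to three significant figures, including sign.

W ≈ -4.04×10⁻⁶ J

W_ext = ΔU = U(θ₂) − U(θ₁) = −pE cosθ₂ − (−pE cosθ₁) = pE(cosθ₁ − cosθ₂).
W = (2.63×10⁻⁹)(860)·(cos180° − cos38°) = (2.262×10⁻⁶)·(-1.7880) = -4.044×10⁻⁶ J.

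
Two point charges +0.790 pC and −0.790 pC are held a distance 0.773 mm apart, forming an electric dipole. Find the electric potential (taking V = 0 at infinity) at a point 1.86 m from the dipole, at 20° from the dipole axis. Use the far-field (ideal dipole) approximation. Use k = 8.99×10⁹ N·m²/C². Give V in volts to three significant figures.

V ≈ 1.49×10⁻⁶ V

Dipole moment p = qd = (7.90×10⁻¹³ C)(7.73×10⁻⁴ m) = 6.107×10⁻¹⁶ C·m.
The dipole potential is V = kp cosθ / r².
V = (8.99×10⁹)(6.107×10⁻¹⁶)·cos20° / (1.86)² = 1.491×10⁻⁶ V.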